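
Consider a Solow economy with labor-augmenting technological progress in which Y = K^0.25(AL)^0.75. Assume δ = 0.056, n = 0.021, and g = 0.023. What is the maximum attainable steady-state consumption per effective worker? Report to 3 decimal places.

Capital per effective worker breaks even when investment replaces (n + g + δ)·k; here n + g + δ = 0.1.
At the golden rule the marginal product of capital equals n+g+δ: 0.25·k^(0.25−1) = 0.1. Solving, k_gold = (0.25/0.1)^(1/0.75) ≈ 3.3930.
y_gold = 3.3930^0.25 ≈ 1.3572.
c_gold = y_gold − (n+g+δ)·k_gold = 1.3572 − 0.1·3.3930 ≈ 1.0179.

c_gold ≈ 1.018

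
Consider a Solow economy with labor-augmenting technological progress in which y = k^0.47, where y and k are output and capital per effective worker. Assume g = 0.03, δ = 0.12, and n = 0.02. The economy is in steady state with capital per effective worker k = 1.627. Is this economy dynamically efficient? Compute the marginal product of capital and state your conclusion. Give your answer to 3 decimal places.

dynamically efficient; MPK ≈ 0.363

Capital per effective worker breaks even when investment replaces (n + g + δ)·k; here n + g + δ = 0.17.
MPK = 0.47·k^(0.47−1) = 0.47·1.627^(-0.53) ≈ 0.3631.
MPK > 0.17, so the economy is dynamically efficient (under-saving).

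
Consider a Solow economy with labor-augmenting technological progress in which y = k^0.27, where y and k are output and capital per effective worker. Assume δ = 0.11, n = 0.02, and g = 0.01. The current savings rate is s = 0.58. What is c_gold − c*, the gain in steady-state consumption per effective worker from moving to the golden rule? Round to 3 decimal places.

Break-even investment rate: n + g + δ = 0.02 + 0.01 + 0.11 = 0.14.
Current steady state (s = 0.58): k* = (0.58/0.14)^(1/0.73) ≈ 7.0084, y* = 7.0084^0.27 ≈ 1.6917, c* = (1−0.58)·1.6917 ≈ 0.7105.
Setting f'(k) = n+g+δ gives 0.27·k^(0.27−1) = 0.14, hence k_gold = (0.27/0.14)^(1/0.73) ≈ 2.4589.
y_gold = 2.4589^0.27 ≈ 1.2750, c_gold = y_gold − 0.14·k_gold ≈ 0.9307.
Gain: Δc = 0.9307 − 0.7105 ≈ 0.2202.

Δc ≈ 0.220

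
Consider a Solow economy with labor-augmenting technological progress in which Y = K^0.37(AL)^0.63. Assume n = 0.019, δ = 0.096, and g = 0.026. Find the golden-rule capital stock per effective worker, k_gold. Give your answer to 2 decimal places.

Break-even investment rate: n + g + δ = 0.019 + 0.026 + 0.096 = 0.141.
Golden rule sets MPK = n+g+δ: 0.37·k^(0.37−1) = 0.141, so k_gold = (0.37/0.141)^(1/0.63) ≈ 4.6244.

k_gold ≈ 4.62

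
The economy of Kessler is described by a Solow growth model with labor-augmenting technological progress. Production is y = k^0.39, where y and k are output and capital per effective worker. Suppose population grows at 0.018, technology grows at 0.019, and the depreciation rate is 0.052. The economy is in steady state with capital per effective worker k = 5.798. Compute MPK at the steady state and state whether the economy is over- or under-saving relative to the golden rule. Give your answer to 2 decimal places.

The effective depreciation rate is n + g + δ = 0.018 + 0.019 + 0.052 = 0.089.
MPK = 0.39·k^(0.39−1) = 0.39·5.798^(-0.61) ≈ 0.1335.
MPK > 0.089, so the economy is dynamically efficient (under-saving).

under-saving; MPK ≈ 0.13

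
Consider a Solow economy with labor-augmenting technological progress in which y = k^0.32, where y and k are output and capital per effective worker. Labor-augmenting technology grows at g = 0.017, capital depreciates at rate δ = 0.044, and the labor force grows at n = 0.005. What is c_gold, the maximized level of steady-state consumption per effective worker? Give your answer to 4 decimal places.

c_gold ≈ 1.4294

Capital per effective worker breaks even when investment replaces (n + g + δ)·k; here n + g + δ = 0.066.
At the golden rule the marginal product of capital equals n+g+δ: 0.32·k^(0.32−1) = 0.066. Solving, k_gold = (0.32/0.066)^(1/0.68) ≈ 10.1916.
y_gold = 10.1916^0.32 ≈ 2.1020.
c_gold = y_gold − (n+g+δ)·k_gold = 2.1020 − 0.066·10.1916 ≈ 1.4294.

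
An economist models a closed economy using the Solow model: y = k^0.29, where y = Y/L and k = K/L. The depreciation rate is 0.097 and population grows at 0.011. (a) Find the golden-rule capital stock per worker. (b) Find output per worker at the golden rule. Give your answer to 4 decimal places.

(a) k_gold ≈ 4.0197; (b) y_gold ≈ 1.4970

Capital per worker breaks even when investment replaces (n + δ)·k; here n + δ = 0.108.
Golden rule sets MPK = n+δ: 0.29·k^(0.29−1) = 0.108, so k_gold = (0.29/0.108)^(1/0.71) ≈ 4.0197.
y_gold = 4.0197^0.29 ≈ 1.4970.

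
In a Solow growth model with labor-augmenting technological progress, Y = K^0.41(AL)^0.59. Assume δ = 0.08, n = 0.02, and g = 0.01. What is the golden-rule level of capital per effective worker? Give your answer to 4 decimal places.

k_gold ≈ 9.2995

The effective depreciation rate is n + g + δ = 0.02 + 0.01 + 0.08 = 0.11.
Setting f'(k) = n+g+δ gives 0.41·k^(0.41−1) = 0.11, hence k_gold = (0.41/0.11)^(1/0.59) ≈ 9.2995.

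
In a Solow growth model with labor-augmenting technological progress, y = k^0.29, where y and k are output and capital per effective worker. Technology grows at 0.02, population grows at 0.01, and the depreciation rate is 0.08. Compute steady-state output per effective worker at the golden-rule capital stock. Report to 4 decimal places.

n + g + δ = 0.01 + 0.02 + 0.08 = 0.11.
Setting f'(k) = n+g+δ gives 0.29·k^(0.29−1) = 0.11, hence k_gold = (0.29/0.11)^(1/0.71) ≈ 3.9171.
Output: y_gold = k_gold^0.29 = 3.9171^0.29 ≈ 1.4858.

y_gold ≈ 1.4858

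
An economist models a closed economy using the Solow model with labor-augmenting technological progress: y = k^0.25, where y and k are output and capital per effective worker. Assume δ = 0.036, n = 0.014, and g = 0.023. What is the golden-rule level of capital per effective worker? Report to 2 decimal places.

The effective depreciation rate is n + g + δ = 0.014 + 0.023 + 0.036 = 0.073.
At the golden rule the marginal product of capital equals n+g+δ: 0.25·k^(0.25−1) = 0.073. Solving, k_gold = (0.25/0.073)^(1/0.75) ≈ 5.1621.

k_gold ≈ 5.16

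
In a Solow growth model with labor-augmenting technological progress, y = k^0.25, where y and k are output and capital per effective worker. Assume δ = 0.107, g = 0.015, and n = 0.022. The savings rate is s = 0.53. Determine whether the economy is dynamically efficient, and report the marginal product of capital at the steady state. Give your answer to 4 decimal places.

The effective depreciation rate is n + g + δ = 0.022 + 0.015 + 0.107 = 0.144.
Steady-state k*: s·k^0.25 = 0.144·k gives k* = (0.53/0.144)^(1/0.75) ≈ 5.6827.
MPK = 0.25·5.6827^(-0.75) ≈ 0.0679.
MPK < n+g+δ = 0.144, so the economy is dynamically inefficient (over-saving).

dynamically inefficient; MPK ≈ 0.0679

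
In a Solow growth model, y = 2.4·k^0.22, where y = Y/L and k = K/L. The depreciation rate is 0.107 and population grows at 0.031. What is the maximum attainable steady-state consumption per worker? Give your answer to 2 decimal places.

c_gold ≈ 2.73

Break-even investment rate: n + δ = 0.031 + 0.107 = 0.138.
At the golden rule the marginal product of capital equals n+δ: 0.22·2.4·k^(0.22−1) = 0.138. Solving, k_gold = (0.22·2.4/0.138)^(1/0.78) ≈ 5.5863.
y_gold = 2.4·5.5863^0.22 ≈ 3.5041.
c_gold = y_gold − (n+δ)·k_gold = 3.5041 − 0.138·5.5863 ≈ 2.7332.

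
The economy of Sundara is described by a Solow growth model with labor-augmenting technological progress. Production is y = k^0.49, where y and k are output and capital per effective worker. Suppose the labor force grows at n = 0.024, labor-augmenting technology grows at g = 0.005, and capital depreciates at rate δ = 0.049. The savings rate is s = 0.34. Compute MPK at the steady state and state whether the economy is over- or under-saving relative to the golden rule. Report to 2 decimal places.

Capital per effective worker breaks even when investment replaces (n + g + δ)·k; here n + g + δ = 0.078.
Steady-state k*: s·k^0.49 = 0.078·k gives k* = (0.34/0.078)^(1/0.51) ≈ 17.9347.
MPK = 0.49·17.9347^(-0.51) ≈ 0.1124.
MPK > n+g+δ = 0.078, so the economy is dynamically efficient (under-saving).

under-saving; MPK ≈ 0.11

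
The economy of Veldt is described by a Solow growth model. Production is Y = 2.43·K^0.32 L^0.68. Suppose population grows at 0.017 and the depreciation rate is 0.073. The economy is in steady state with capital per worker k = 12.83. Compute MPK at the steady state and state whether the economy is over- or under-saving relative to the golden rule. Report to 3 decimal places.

under-saving; MPK ≈ 0.137

Capital per worker breaks even when investment replaces (n + δ)·k; here n + δ = 0.09.
MPK = 0.32·2.43·k^(0.32−1) = 0.32·2.43·12.83^(-0.68) ≈ 0.1371.
MPK > 0.09, so the economy is dynamically efficient (under-saving).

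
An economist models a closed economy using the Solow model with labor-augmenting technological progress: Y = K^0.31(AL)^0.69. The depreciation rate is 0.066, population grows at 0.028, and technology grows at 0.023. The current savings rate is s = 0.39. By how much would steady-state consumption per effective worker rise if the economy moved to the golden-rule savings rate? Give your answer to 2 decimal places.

Δc ≈ 0.02

n + g + δ = 0.028 + 0.023 + 0.066 = 0.117.
Current steady state (s = 0.39): k* = (0.39/0.117)^(1/0.69) ≈ 5.7253, y* = 5.7253^0.31 ≈ 1.7176, c* = (1−0.39)·1.7176 ≈ 1.0477.
Maximizing c = f(k) − (n+g+δ)·k gives f'(k) = n+g+δ, i.e. 0.31·k^(0.31−1) = 0.117, so k_gold = (0.31/0.117)^(1/0.69) ≈ 4.1049.
y_gold = 4.1049^0.31 ≈ 1.5493, c_gold = y_gold − 0.117·k_gold ≈ 1.0690.
Gain: Δc = 1.0690 − 1.0477 ≈ 0.0213.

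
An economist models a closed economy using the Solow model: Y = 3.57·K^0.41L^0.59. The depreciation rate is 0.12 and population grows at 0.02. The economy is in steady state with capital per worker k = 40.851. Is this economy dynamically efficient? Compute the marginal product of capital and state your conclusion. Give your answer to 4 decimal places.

dynamically efficient; MPK ≈ 0.1640

n + δ = 0.02 + 0.12 = 0.14.
MPK = 0.41·3.57·k^(0.41−1) = 0.41·3.57·40.851^(-0.59) ≈ 0.1640.
MPK > 0.14, so the economy is dynamically efficient (under-saving).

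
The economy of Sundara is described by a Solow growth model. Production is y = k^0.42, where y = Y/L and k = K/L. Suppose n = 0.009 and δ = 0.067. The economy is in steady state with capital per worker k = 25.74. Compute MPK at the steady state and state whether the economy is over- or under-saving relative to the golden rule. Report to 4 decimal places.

over-saving; MPK ≈ 0.0638

Break-even investment rate: n + δ = 0.009 + 0.067 = 0.076.
MPK = 0.42·k^(0.42−1) = 0.42·25.74^(-0.58) ≈ 0.0638.
MPK < 0.076, so the economy is dynamically inefficient (over-saving).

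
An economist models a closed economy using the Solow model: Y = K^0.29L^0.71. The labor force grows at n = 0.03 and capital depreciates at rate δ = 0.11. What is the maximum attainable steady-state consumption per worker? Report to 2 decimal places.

Break-even investment rate: n + δ = 0.03 + 0.11 = 0.14.
At the golden rule the marginal product of capital equals n+δ: 0.29·k^(0.29−1) = 0.14. Solving, k_gold = (0.29/0.14)^(1/0.71) ≈ 2.7890.
y_gold = 2.7890^0.29 ≈ 1.3464.
c_gold = y_gold − (n+δ)·k_gold = 1.3464 − 0.14·2.7890 ≈ 0.9560.

c_gold ≈ 0.96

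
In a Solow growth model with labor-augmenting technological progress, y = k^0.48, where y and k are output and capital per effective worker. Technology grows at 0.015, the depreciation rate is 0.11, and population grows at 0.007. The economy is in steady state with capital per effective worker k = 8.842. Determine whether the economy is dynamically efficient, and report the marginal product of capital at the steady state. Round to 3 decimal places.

dynamically efficient; MPK ≈ 0.155

Capital per effective worker breaks even when investment replaces (n + g + δ)·k; here n + g + δ = 0.132.
MPK = 0.48·k^(0.48−1) = 0.48·8.842^(-0.52) ≈ 0.1545.
MPK > 0.132, so the economy is dynamically efficient (under-saving).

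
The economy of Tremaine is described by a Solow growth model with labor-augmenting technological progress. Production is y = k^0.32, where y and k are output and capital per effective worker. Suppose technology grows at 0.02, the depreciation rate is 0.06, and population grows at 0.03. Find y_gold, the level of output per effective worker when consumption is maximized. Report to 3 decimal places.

y_gold ≈ 1.653

Break-even investment rate: n + g + δ = 0.03 + 0.02 + 0.06 = 0.11.
Golden rule sets MPK = n+g+δ: 0.32·k^(0.32−1) = 0.11, so k_gold = (0.32/0.11)^(1/0.68) ≈ 4.8083.
Output: y_gold = k_gold^0.32 = 4.8083^0.32 ≈ 1.6529.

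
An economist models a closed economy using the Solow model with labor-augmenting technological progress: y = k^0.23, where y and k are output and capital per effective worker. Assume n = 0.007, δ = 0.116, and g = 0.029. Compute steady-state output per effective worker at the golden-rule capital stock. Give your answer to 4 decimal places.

y_gold ≈ 1.1317

n + g + δ = 0.007 + 0.029 + 0.116 = 0.152.
At the golden rule the marginal product of capital equals n+g+δ: 0.23·k^(0.23−1) = 0.152. Solving, k_gold = (0.23/0.152)^(1/0.77) ≈ 1.7124.
Output: y_gold = k_gold^0.23 = 1.7124^0.23 ≈ 1.1317.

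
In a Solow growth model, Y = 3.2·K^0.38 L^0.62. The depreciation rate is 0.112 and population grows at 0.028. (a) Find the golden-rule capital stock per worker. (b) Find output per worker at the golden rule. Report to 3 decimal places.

(a) k_gold ≈ 32.674; (b) y_gold ≈ 12.038

Break-even investment rate: n + δ = 0.028 + 0.112 = 0.14.
Setting f'(k) = n+δ gives 0.38·3.2·k^(0.38−1) = 0.14, hence k_gold = (0.38·3.2/0.14)^(1/0.62) ≈ 32.6740.
y_gold = 3.2·32.6740^0.38 ≈ 12.0378.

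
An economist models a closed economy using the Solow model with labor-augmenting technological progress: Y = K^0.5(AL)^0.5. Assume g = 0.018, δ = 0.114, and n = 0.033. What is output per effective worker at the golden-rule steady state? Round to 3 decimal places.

y_gold ≈ 3.030

Break-even investment rate: n + g + δ = 0.033 + 0.018 + 0.114 = 0.165.
At the golden rule the marginal product of capital equals n+g+δ: 0.5·k^(0.5−1) = 0.165. Solving, k_gold = (0.5/0.165)^(1/0.5) ≈ 9.1827.
Output: y_gold = k_gold^0.5 = 9.1827^0.5 ≈ 3.0303.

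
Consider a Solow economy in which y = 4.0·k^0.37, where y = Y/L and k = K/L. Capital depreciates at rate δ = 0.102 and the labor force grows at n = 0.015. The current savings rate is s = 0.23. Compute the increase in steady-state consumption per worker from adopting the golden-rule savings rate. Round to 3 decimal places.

Δc ≈ 0.845

Break-even investment rate: n + δ = 0.015 + 0.102 = 0.117.
Current steady state (s = 0.23): k* = (0.23·4.0/0.117)^(1/0.63) ≈ 26.3992, y* = 4.0·26.3992^0.37 ≈ 13.4291, c* = (1−0.23)·13.4291 ≈ 10.3404.
Maximizing c = f(k) − (n+δ)·k gives f'(k) = n+δ, i.e. 0.37·4.0·k^(0.37−1) = 0.117, so k_gold = (0.37·4.0/0.117)^(1/0.63) ≈ 56.1470.
y_gold = 4.0·56.1470^0.37 ≈ 17.7546, c_gold = y_gold − 0.117·k_gold ≈ 11.1854.
Gain: Δc = 11.1854 − 10.3404 ≈ 0.8450.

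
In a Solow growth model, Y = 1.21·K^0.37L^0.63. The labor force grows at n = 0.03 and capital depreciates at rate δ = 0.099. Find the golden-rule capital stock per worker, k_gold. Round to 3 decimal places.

Break-even investment rate: n + δ = 0.03 + 0.099 = 0.129.
Maximizing c = f(k) − (n+δ)·k gives f'(k) = n+δ, i.e. 0.37·1.21·k^(0.37−1) = 0.129, so k_gold = (0.37·1.21/0.129)^(1/0.63) ≈ 7.2073.

k_gold ≈ 7.207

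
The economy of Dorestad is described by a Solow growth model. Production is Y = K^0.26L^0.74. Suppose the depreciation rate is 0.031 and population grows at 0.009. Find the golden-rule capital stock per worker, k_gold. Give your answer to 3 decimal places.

The effective depreciation rate is n + δ = 0.009 + 0.031 = 0.04.
At the golden rule the marginal product of capital equals n+δ: 0.26·k^(0.26−1) = 0.04. Solving, k_gold = (0.26/0.04)^(1/0.74) ≈ 12.5468.

k_gold ≈ 12.547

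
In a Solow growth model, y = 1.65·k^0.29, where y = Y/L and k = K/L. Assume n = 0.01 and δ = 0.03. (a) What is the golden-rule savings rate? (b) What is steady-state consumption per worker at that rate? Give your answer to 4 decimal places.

The effective depreciation rate is n + δ = 0.01 + 0.03 = 0.04.
For Cobb-Douglas, s_gold equals capital's share: s_gold = 0.29.
Setting f'(k) = n+δ gives 0.29·1.65·k^(0.29−1) = 0.04, hence k_gold = (0.29·1.65/0.04)^(1/0.71) ≈ 32.9655.
y_gold = 1.65·32.9655^0.29 ≈ 4.5470; c_gold = (1−0.29)·y_gold ≈ 3.2283.

(a) s_gold = 0.2900; (b) c_gold ≈ 3.2283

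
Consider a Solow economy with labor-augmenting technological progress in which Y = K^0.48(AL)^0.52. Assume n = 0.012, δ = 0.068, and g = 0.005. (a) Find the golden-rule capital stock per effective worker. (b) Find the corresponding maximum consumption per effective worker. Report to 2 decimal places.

Break-even investment rate: n + g + δ = 0.012 + 0.005 + 0.068 = 0.085.
Setting f'(k) = n+g+δ gives 0.48·k^(0.48−1) = 0.085, hence k_gold = (0.48/0.085)^(1/0.52) ≈ 27.9134.
y_gold = 27.9134^0.48 ≈ 4.9430; c_gold = y_gold − 0.085·k_gold ≈ 2.5704.

(a) k_gold ≈ 27.91; (b) c_gold ≈ 2.57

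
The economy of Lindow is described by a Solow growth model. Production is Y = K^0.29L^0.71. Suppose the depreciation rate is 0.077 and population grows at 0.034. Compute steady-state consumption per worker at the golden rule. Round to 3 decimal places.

c_gold ≈ 1.051

Break-even investment rate: n + δ = 0.034 + 0.077 = 0.111.
Setting f'(k) = n+δ gives 0.29·k^(0.29−1) = 0.111, hence k_gold = (0.29/0.111)^(1/0.71) ≈ 3.8675.
y_gold = 3.8675^0.29 ≈ 1.4803.
c_gold = y_gold − (n+δ)·k_gold = 1.4803 − 0.111·3.8675 ≈ 1.0510.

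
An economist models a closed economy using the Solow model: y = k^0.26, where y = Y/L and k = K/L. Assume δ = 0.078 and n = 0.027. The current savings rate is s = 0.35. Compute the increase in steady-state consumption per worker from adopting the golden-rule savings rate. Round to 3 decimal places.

Δc ≈ 0.025

Break-even investment rate: n + δ = 0.027 + 0.078 = 0.105.
Current steady state (s = 0.35): k* = (0.35/0.105)^(1/0.74) ≈ 5.0885, y* = 5.0885^0.26 ≈ 1.5266, c* = (1−0.35)·1.5266 ≈ 0.9923.
At the golden rule the marginal product of capital equals n+δ: 0.26·k^(0.26−1) = 0.105. Solving, k_gold = (0.26/0.105)^(1/0.74) ≈ 3.4052.
y_gold = 3.4052^0.26 ≈ 1.3752, c_gold = y_gold − 0.105·k_gold ≈ 1.0176.
Gain: Δc = 1.0176 − 0.9923 ≈ 0.0254.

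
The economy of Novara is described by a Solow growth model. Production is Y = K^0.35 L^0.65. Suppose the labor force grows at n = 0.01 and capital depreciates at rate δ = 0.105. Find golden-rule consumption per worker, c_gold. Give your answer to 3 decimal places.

The effective depreciation rate is n + δ = 0.01 + 0.105 = 0.115.
Maximizing c = f(k) − (n+δ)·k gives f'(k) = n+δ, i.e. 0.35·k^(0.35−1) = 0.115, so k_gold = (0.35/0.115)^(1/0.65) ≈ 5.5417.
y_gold = 5.5417^0.35 ≈ 1.8209.
c_gold = y_gold − (n+δ)·k_gold = 1.8209 − 0.115·5.5417 ≈ 1.1836.

c_gold ≈ 1.184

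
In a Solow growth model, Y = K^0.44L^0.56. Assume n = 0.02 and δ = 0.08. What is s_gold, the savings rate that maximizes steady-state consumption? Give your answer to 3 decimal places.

Capital per worker breaks even when investment replaces (n + δ)·k; here n + δ = 0.1.
At the golden rule MPK = n+δ, and in any Cobb-Douglas steady state s = (n+δ)·k/y = MPK·k/y = capital's share 0.44.

s_gold = 0.440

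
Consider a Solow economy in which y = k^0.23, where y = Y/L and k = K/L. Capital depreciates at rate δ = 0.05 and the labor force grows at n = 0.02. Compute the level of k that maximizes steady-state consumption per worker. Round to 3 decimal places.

n + δ = 0.02 + 0.05 = 0.07.
At the golden rule the marginal product of capital equals n+δ: 0.23·k^(0.23−1) = 0.07. Solving, k_gold = (0.23/0.07)^(1/0.77) ≈ 4.6876.

k_gold ≈ 4.688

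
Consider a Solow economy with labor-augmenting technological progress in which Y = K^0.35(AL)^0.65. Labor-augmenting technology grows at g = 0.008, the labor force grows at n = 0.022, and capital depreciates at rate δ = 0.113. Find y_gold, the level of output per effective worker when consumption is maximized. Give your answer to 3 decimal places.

The effective depreciation rate is n + g + δ = 0.022 + 0.008 + 0.113 = 0.143.
Maximizing c = f(k) − (n+g+δ)·k gives f'(k) = n+g+δ, i.e. 0.35·k^(0.35−1) = 0.143, so k_gold = (0.35/0.143)^(1/0.65) ≈ 3.9632.
Output: y_gold = k_gold^0.35 = 3.9632^0.35 ≈ 1.6193.

y_gold ≈ 1.619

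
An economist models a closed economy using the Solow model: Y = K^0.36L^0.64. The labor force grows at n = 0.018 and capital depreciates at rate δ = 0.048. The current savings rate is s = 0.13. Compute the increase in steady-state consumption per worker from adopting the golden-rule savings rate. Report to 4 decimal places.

Capital per worker breaks even when investment replaces (n + δ)·k; here n + δ = 0.066.
Current steady state (s = 0.13): k* = (0.13/0.066)^(1/0.64) ≈ 2.8840, y* = 2.8840^0.36 ≈ 1.4642, c* = (1−0.13)·1.4642 ≈ 1.2739.
Setting f'(k) = n+δ gives 0.36·k^(0.36−1) = 0.066, hence k_gold = (0.36/0.066)^(1/0.64) ≈ 14.1640.
y_gold = 14.1640^0.36 ≈ 2.5967, c_gold = y_gold − 0.066·k_gold ≈ 1.6619.
Gain: Δc = 1.6619 − 1.2739 ≈ 0.3881.

Δc ≈ 0.3881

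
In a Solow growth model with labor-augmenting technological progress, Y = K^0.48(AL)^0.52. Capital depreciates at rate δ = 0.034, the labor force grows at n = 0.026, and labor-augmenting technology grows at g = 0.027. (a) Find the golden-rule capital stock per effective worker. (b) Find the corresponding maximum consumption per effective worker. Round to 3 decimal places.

(a) k_gold ≈ 26.692; (b) c_gold ≈ 2.516

n + g + δ = 0.026 + 0.027 + 0.034 = 0.087.
Maximizing c = f(k) − (n+g+δ)·k gives f'(k) = n+g+δ, i.e. 0.48·k^(0.48−1) = 0.087, so k_gold = (0.48/0.087)^(1/0.52) ≈ 26.6924.
y_gold = 26.6924^0.48 ≈ 4.8380; c_gold = y_gold − 0.087·k_gold ≈ 2.5158.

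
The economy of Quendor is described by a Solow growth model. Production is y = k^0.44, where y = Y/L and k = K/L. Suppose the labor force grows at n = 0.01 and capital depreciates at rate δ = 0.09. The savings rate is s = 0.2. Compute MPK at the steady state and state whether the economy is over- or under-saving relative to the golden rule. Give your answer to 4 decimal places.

Break-even investment rate: n + δ = 0.01 + 0.09 = 0.1.
Steady-state k*: s·k^0.44 = 0.1·k gives k* = (0.2/0.1)^(1/0.56) ≈ 3.4479.
MPK = 0.44·3.4479^(-0.56) ≈ 0.2200.
MPK > n+δ = 0.1, so the economy is dynamically efficient (under-saving).

under-saving; MPK ≈ 0.2200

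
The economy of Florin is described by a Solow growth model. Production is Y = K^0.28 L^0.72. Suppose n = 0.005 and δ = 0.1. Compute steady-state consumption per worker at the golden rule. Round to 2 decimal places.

Capital per worker breaks even when investment replaces (n + δ)·k; here n + δ = 0.105.
Maximizing c = f(k) − (n+δ)·k gives f'(k) = n+δ, i.e. 0.28·k^(0.28−1) = 0.105, so k_gold = (0.28/0.105)^(1/0.72) ≈ 3.9050.
y_gold = 3.9050^0.28 ≈ 1.4644.
c_gold = y_gold − (n+δ)·k_gold = 1.4644 − 0.105·3.9050 ≈ 1.0544.

c_gold ≈ 1.05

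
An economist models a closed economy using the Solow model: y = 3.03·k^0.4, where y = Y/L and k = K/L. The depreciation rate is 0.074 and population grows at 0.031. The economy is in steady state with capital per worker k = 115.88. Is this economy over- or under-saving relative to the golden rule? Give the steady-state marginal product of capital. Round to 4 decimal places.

The effective depreciation rate is n + δ = 0.031 + 0.074 = 0.105.
MPK = 0.4·3.03·k^(0.4−1) = 0.4·3.03·115.88^(-0.6) ≈ 0.0700.
MPK < 0.105, so the economy is dynamically inefficient (over-saving).

over-saving; MPK ≈ 0.0700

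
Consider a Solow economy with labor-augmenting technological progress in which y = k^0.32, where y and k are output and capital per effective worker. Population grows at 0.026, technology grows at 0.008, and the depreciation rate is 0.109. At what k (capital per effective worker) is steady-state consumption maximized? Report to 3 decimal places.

k_gold ≈ 3.269

Capital per effective worker breaks even when investment replaces (n + g + δ)·k; here n + g + δ = 0.143.
Setting f'(k) = n+g+δ gives 0.32·k^(0.32−1) = 0.143, hence k_gold = (0.32/0.143)^(1/0.68) ≈ 3.2691.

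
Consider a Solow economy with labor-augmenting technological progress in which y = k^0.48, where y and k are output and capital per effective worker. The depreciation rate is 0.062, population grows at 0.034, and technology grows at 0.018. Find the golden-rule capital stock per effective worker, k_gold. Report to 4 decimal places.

k_gold ≈ 15.8726

Break-even investment rate: n + g + δ = 0.034 + 0.018 + 0.062 = 0.114.
At the golden rule the marginal product of capital equals n+g+δ: 0.48·k^(0.48−1) = 0.114. Solving, k_gold = (0.48/0.114)^(1/0.52) ≈ 15.8726.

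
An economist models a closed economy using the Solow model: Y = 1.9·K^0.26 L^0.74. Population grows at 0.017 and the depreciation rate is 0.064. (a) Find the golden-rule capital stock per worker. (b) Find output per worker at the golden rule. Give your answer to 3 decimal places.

The effective depreciation rate is n + δ = 0.017 + 0.064 = 0.081.
Setting f'(k) = n+δ gives 0.26·1.9·k^(0.26−1) = 0.081, hence k_gold = (0.26·1.9/0.081)^(1/0.74) ≈ 11.5117.
y_gold = 1.9·11.5117^0.26 ≈ 3.5863.

(a) k_gold ≈ 11.512; (b) y_gold ≈ 3.586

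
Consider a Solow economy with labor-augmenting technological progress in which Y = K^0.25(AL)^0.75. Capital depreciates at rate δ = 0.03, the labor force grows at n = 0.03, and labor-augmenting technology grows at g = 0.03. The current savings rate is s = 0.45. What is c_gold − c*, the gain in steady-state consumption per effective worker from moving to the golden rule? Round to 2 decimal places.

Break-even investment rate: n + g + δ = 0.03 + 0.03 + 0.03 = 0.09.
Current steady state (s = 0.45): k* = (0.45/0.09)^(1/0.75) ≈ 8.5499, y* = 8.5499^0.25 ≈ 1.7100, c* = (1−0.45)·1.7100 ≈ 0.9405.
Golden rule sets MPK = n+g+δ: 0.25·k^(0.25−1) = 0.09, so k_gold = (0.25/0.09)^(1/0.75) ≈ 3.9048.
y_gold = 3.9048^0.25 ≈ 1.4057, c_gold = y_gold − 0.09·k_gold ≈ 1.0543.
Gain: Δc = 1.0543 − 0.9405 ≈ 0.1138.

Δc ≈ 0.11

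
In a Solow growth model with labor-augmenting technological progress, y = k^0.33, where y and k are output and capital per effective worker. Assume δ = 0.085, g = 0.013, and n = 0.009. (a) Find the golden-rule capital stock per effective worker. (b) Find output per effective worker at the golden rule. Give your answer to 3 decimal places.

The effective depreciation rate is n + g + δ = 0.009 + 0.013 + 0.085 = 0.107.
Maximizing c = f(k) − (n+g+δ)·k gives f'(k) = n+g+δ, i.e. 0.33·k^(0.33−1) = 0.107, so k_gold = (0.33/0.107)^(1/0.67) ≈ 5.3709.
y_gold = 5.3709^0.33 ≈ 1.7415.

(a) k_gold ≈ 5.371; (b) y_gold ≈ 1.741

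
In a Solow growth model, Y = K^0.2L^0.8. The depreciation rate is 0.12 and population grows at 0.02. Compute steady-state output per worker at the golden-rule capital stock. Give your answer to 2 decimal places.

y_gold ≈ 1.09

The effective depreciation rate is n + δ = 0.02 + 0.12 = 0.14.
Setting f'(k) = n+δ gives 0.2·k^(0.2−1) = 0.14, hence k_gold = (0.2/0.14)^(1/0.8) ≈ 1.5618.
Output: y_gold = k_gold^0.2 = 1.5618^0.2 ≈ 1.0933.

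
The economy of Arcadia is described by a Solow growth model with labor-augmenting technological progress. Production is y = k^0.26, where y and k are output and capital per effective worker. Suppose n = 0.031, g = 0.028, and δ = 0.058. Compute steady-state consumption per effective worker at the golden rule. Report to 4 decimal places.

c_gold ≈ 0.9797

The effective depreciation rate is n + g + δ = 0.031 + 0.028 + 0.058 = 0.117.
At the golden rule the marginal product of capital equals n+g+δ: 0.26·k^(0.26−1) = 0.117. Solving, k_gold = (0.26/0.117)^(1/0.74) ≈ 2.9419.
y_gold = 2.9419^0.26 ≈ 1.3239.
c_gold = y_gold − (n+g+δ)·k_gold = 1.3239 − 0.117·2.9419 ≈ 0.9797.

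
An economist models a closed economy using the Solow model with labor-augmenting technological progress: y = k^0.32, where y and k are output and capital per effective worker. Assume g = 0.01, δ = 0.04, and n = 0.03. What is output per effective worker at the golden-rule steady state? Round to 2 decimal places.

The effective depreciation rate is n + g + δ = 0.03 + 0.01 + 0.04 = 0.08.
Setting f'(k) = n+g+δ gives 0.32·k^(0.32−1) = 0.08, hence k_gold = (0.32/0.08)^(1/0.68) ≈ 7.6804.
Output: y_gold = k_gold^0.32 = 7.6804^0.32 ≈ 1.9201.

y_gold ≈ 1.92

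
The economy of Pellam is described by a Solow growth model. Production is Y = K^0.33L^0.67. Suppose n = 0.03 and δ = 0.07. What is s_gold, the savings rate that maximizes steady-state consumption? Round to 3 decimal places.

Capital per worker breaks even when investment replaces (n + δ)·k; here n + δ = 0.1.
At the golden rule MPK = n+δ, and in any Cobb-Douglas steady state s = (n+δ)·k/y = MPK·k/y = capital's share 0.33.

s_gold = 0.330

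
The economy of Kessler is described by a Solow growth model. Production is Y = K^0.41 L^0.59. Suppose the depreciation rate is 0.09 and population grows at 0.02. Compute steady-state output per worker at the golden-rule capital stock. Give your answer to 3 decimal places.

n + δ = 0.02 + 0.09 = 0.11.
Maximizing c = f(k) − (n+δ)·k gives f'(k) = n+δ, i.e. 0.41·k^(0.41−1) = 0.11, so k_gold = (0.41/0.11)^(1/0.59) ≈ 9.2995.
Output: y_gold = k_gold^0.41 = 9.2995^0.41 ≈ 2.4950.

y_gold ≈ 2.495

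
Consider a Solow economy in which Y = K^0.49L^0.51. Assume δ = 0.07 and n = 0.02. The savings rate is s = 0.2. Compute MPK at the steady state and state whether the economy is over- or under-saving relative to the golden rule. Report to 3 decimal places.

Break-even investment rate: n + δ = 0.02 + 0.07 = 0.09.
Steady-state k*: s·k^0.49 = 0.09·k gives k* = (0.2/0.09)^(1/0.51) ≈ 4.7860.
MPK = 0.49·4.7860^(-0.51) ≈ 0.2205.
MPK > n+δ = 0.09, so the economy is dynamically efficient (under-saving).

under-saving; MPK ≈ 0.220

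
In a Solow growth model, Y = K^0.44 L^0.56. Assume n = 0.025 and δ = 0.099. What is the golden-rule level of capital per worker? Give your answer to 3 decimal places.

Break-even investment rate: n + δ = 0.025 + 0.099 = 0.124.
Golden rule sets MPK = n+δ: 0.44·k^(0.44−1) = 0.124, so k_gold = (0.44/0.124)^(1/0.56) ≈ 9.5984.

k_gold ≈ 9.598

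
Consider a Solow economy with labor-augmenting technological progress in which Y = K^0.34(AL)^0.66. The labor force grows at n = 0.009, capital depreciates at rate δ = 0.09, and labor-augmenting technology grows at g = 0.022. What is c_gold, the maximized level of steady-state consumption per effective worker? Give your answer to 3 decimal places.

c_gold ≈ 1.124

The effective depreciation rate is n + g + δ = 0.009 + 0.022 + 0.09 = 0.121.
Golden rule sets MPK = n+g+δ: 0.34·k^(0.34−1) = 0.121, so k_gold = (0.34/0.121)^(1/0.66) ≈ 4.7845.
y_gold = 4.7845^0.34 ≈ 1.7027.
c_gold = y_gold − (n+g+δ)·k_gold = 1.7027 − 0.121·4.7845 ≈ 1.1238.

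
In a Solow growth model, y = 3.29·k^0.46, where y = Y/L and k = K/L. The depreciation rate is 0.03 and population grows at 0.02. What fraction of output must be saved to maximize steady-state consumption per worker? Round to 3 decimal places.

s_gold = 0.460

Break-even investment rate: n + δ = 0.02 + 0.03 = 0.05.
At the golden rule MPK = n+δ, and in any Cobb-Douglas steady state s = (n+δ)·k/y = MPK·k/y = capital's share 0.46.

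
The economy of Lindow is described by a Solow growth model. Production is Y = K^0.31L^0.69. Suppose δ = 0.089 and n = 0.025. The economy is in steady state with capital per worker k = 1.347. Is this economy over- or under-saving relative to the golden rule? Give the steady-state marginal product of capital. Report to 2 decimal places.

under-saving; MPK ≈ 0.25

The effective depreciation rate is n + δ = 0.025 + 0.089 = 0.114.
MPK = 0.31·k^(0.31−1) = 0.31·1.347^(-0.69) ≈ 0.2524.
MPK > 0.114, so the economy is dynamically efficient (under-saving).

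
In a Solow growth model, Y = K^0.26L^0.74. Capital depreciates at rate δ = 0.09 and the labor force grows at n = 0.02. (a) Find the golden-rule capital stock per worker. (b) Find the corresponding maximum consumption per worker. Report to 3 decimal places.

The effective depreciation rate is n + δ = 0.02 + 0.09 = 0.11.
Maximizing c = f(k) − (n+δ)·k gives f'(k) = n+δ, i.e. 0.26·k^(0.26−1) = 0.11, so k_gold = (0.26/0.11)^(1/0.74) ≈ 3.1977.
y_gold = 3.1977^0.26 ≈ 1.3529; c_gold = y_gold − 0.11·k_gold ≈ 1.0011.

(a) k_gold ≈ 3.198; (b) c_gold ≈ 1.001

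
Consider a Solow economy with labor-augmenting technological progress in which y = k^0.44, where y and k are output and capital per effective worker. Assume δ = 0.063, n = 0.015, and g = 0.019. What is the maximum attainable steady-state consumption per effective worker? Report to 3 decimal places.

n + g + δ = 0.015 + 0.019 + 0.063 = 0.097.
Golden rule sets MPK = n+g+δ: 0.44·k^(0.44−1) = 0.097, so k_gold = (0.44/0.097)^(1/0.56) ≈ 14.8814.
y_gold = 14.8814^0.44 ≈ 3.2807.
c_gold = y_gold − (n+g+δ)·k_gold = 3.2807 − 0.097·14.8814 ≈ 1.8372.

c_gold ≈ 1.837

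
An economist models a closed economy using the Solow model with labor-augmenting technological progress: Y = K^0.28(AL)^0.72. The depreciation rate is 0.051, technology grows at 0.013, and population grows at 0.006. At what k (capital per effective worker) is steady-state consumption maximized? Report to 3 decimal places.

Capital per effective worker breaks even when investment replaces (n + g + δ)·k; here n + g + δ = 0.07.
Golden rule sets MPK = n+g+δ: 0.28·k^(0.28−1) = 0.07, so k_gold = (0.28/0.07)^(1/0.72) ≈ 6.8580.

k_gold ≈ 6.858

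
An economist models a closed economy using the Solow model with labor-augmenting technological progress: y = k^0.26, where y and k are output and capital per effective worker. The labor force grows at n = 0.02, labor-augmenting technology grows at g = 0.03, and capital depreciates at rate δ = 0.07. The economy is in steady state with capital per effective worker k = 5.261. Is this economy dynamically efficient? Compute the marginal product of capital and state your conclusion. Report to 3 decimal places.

dynamically inefficient; MPK ≈ 0.076

Break-even investment rate: n + g + δ = 0.02 + 0.03 + 0.07 = 0.12.
MPK = 0.26·k^(0.26−1) = 0.26·5.261^(-0.74) ≈ 0.0761.
MPK < 0.12, so the economy is dynamically inefficient (over-saving).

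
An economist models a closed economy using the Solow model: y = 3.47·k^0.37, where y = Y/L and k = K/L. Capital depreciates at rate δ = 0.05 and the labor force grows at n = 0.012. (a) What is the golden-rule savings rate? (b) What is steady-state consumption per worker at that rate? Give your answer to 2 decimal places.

(a) s_gold = 0.37; (b) c_gold ≈ 12.96

The effective depreciation rate is n + δ = 0.012 + 0.05 = 0.062.
For Cobb-Douglas, s_gold equals capital's share: s_gold = 0.37.
At the golden rule the marginal product of capital equals n+δ: 0.37·3.47·k^(0.37−1) = 0.062. Solving, k_gold = (0.37·3.47/0.062)^(1/0.63) ≈ 122.7751.
y_gold = 3.47·122.7751^0.37 ≈ 20.5731; c_gold = (1−0.37)·y_gold ≈ 12.9611.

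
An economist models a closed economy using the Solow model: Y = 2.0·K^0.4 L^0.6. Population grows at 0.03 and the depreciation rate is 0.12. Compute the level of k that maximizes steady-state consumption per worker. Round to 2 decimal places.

k_gold ≈ 16.28

Capital per worker breaks even when investment replaces (n + δ)·k; here n + δ = 0.15.
Golden rule sets MPK = n+δ: 0.4·2.0·k^(0.4−1) = 0.15, so k_gold = (0.4·2.0/0.15)^(1/0.6) ≈ 16.2804.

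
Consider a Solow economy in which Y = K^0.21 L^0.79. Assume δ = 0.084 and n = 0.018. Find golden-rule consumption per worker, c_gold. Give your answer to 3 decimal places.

Capital per worker breaks even when investment replaces (n + δ)·k; here n + δ = 0.102.
At the golden rule the marginal product of capital equals n+δ: 0.21·k^(0.21−1) = 0.102. Solving, k_gold = (0.21/0.102)^(1/0.79) ≈ 2.4945.
y_gold = 2.4945^0.21 ≈ 1.2116.
c_gold = y_gold − (n+δ)·k_gold = 1.2116 − 0.102·2.4945 ≈ 0.9572.

c_gold ≈ 0.957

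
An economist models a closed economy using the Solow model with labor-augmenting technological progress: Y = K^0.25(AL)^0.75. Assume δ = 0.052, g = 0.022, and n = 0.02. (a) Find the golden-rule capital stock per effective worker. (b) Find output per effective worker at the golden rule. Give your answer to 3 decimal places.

(a) k_gold ≈ 3.685; (b) y_gold ≈ 1.385

Break-even investment rate: n + g + δ = 0.02 + 0.022 + 0.052 = 0.094.
Maximizing c = f(k) − (n+g+δ)·k gives f'(k) = n+g+δ, i.e. 0.25·k^(0.25−1) = 0.094, so k_gold = (0.25/0.094)^(1/0.75) ≈ 3.6848.
y_gold = 3.6848^0.25 ≈ 1.3855.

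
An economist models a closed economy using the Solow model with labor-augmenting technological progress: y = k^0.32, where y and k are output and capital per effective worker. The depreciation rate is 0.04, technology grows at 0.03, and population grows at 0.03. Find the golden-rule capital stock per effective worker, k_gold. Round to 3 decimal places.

n + g + δ = 0.03 + 0.03 + 0.04 = 0.1.
Setting f'(k) = n+g+δ gives 0.32·k^(0.32−1) = 0.1, hence k_gold = (0.32/0.1)^(1/0.68) ≈ 5.5318.

k_gold ≈ 5.532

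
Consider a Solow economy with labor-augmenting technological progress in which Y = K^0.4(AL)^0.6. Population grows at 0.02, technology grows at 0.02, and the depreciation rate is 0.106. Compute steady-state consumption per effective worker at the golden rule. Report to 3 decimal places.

The effective depreciation rate is n + g + δ = 0.02 + 0.02 + 0.106 = 0.146.
At the golden rule the marginal product of capital equals n+g+δ: 0.4·k^(0.4−1) = 0.146. Solving, k_gold = (0.4/0.146)^(1/0.6) ≈ 5.3643.
y_gold = 5.3643^0.4 ≈ 1.9580.
c_gold = y_gold − (n+g+δ)·k_gold = 1.9580 − 0.146·5.3643 ≈ 1.1748.

c_gold ≈ 1.175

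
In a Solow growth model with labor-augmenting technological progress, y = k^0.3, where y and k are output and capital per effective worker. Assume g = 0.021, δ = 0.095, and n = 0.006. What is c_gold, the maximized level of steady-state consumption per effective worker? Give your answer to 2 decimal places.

n + g + δ = 0.006 + 0.021 + 0.095 = 0.122.
Setting f'(k) = n+g+δ gives 0.3·k^(0.3−1) = 0.122, hence k_gold = (0.3/0.122)^(1/0.7) ≈ 3.6160.
y_gold = 3.6160^0.3 ≈ 1.4705.
c_gold = y_gold − (n+g+δ)·k_gold = 1.4705 − 0.122·3.6160 ≈ 1.0294.

c_gold ≈ 1.03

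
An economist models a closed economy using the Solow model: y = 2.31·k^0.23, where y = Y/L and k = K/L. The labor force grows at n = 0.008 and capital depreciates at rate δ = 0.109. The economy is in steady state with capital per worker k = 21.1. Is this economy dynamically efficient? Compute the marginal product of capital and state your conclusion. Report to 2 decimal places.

Break-even investment rate: n + δ = 0.008 + 0.109 = 0.117.
MPK = 0.23·2.31·k^(0.23−1) = 0.23·2.31·21.1^(-0.77) ≈ 0.0508.
MPK < 0.117, so the economy is dynamically inefficient (over-saving).

dynamically inefficient; MPK ≈ 0.05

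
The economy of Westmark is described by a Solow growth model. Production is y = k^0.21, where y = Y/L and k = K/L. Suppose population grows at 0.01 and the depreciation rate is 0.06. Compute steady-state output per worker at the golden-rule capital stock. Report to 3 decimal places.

Capital per worker breaks even when investment replaces (n + δ)·k; here n + δ = 0.07.
Maximizing c = f(k) − (n+δ)·k gives f'(k) = n+δ, i.e. 0.21·k^(0.21−1) = 0.07, so k_gold = (0.21/0.07)^(1/0.79) ≈ 4.0175.
Output: y_gold = k_gold^0.21 = 4.0175^0.21 ≈ 1.3392.

y_gold ≈ 1.339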